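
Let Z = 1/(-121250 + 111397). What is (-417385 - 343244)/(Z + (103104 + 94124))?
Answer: -7494477537/1943287483 ≈ -3.8566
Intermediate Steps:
Z = -1/9853 (Z = 1/(-9853) = -1/9853 ≈ -0.00010149)
(-417385 - 343244)/(Z + (103104 + 94124)) = (-417385 - 343244)/(-1/9853 + (103104 + 94124)) = -760629/(-1/9853 + 197228) = -760629/1943287483/9853 = -760629*9853/1943287483 = -7494477537/1943287483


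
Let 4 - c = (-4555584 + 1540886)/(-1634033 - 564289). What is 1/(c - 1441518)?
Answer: -1099161/1584457477103 ≈ -6.9371e-7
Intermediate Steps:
c = 2889295/1099161 (c = 4 - (-4555584 + 1540886)/(-1634033 - 564289) = 4 - (-3014698)/(-2198322) = 4 - (-3014698)*(-1)/2198322 = 4 - 1*1507349/1099161 = 4 - 1507349/1099161 = 2889295/1099161 ≈ 2.6286)
1/(c - 1441518) = 1/(2889295/1099161 - 1441518) = 1/(-1584457477103/1099161) = -1099161/1584457477103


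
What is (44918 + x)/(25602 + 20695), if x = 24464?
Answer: 69382/46297 ≈ 1.4986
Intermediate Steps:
(44918 + x)/(25602 + 20695) = (44918 + 24464)/(25602 + 20695) = 69382/46297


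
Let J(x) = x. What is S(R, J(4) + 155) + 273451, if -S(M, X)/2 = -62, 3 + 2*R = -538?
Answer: 273575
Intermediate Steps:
R = -541/2 (R = -3/2 + (½)*(-538) = -3/2 - 269 = -541/2 ≈ -270.50)
S(M, X) = 124 (S(M, X) = -2*(-62) = 124)
S(R, J(4) + 155) + 273451 = 124 + 273451 = 273575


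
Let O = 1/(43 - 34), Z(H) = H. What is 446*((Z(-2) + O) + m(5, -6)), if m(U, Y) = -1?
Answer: -11596/9 ≈ -1288.4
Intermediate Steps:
O = 1/9 ≈ 0.11111
446*((Z(-2) + O) + m(5, -6)) = 446*((-2 + 1/9) - 1) = 446*(-17/9 - 1) = 446*(-26/9) = -11596/9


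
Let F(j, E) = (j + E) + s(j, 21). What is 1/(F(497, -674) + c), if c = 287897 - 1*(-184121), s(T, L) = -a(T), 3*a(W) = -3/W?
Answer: 497/234504978 ≈ 2.1194e-6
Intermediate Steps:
a(W) = -1/W (a(W) = (-3/W)/3 = -1/W)
s(T, L) = 1/T (s(T, L) = -(-1)/T = 1/T)
F(j, E) = E + j + 1/j (F(j, E) = (j + E) + 1/j = (E + j) + 1/j = E + j + 1/j)
c = 472018 (c = 287897 + 184121 = 472018)
1/(F(497, -674) + c) = 1/((-674 + 497 + 1/497) + 472018) = 1/(-87968/497 + 472018) = 1/(234504978/497) = 497/234504978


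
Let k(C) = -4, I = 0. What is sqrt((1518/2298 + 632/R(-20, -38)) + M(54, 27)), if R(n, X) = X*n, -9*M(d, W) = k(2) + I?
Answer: 2*sqrt(5768550670)/109155 ≈ 1.3916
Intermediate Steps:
M(d, W) = 4/9 (M(d, W) = -(-4 + 0)/9 = -1/9*(-4) = 4/9)
sqrt((1518/2298 + 632/R(-20, -38)) + M(54, 27)) = sqrt((1518/2298 + 632/((-38*(-20)))) + 4/9) = sqrt((1518*(1/2298) + 632/760) + 4/9) = sqrt((253/383 + 632*(1/760)) + 4/9) = sqrt((253/383 + 79/95) + 4/9) = sqrt(54292/36385 + 4/9) = sqrt(634168/327465) = 2*sqrt(5768550670)/109155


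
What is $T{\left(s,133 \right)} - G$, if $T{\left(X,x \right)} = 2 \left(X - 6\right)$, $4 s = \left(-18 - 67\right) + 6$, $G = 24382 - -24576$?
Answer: $- \frac{98019}{2} \approx -49010.0$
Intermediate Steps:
$G = 48958$ ($G = 24382 + 24576 = 48958$)
$s = - \frac{79}{4}$ ($s = \frac{\left(-18 - 67\right) + 6}{4} = \frac{-85 + 6}{4} = \frac{1}{4} \left(-79\right) = - \frac{79}{4} \approx -19.75$)
$T{\left(X,x \right)} = -12 + 2 X$ ($T{\left(X,x \right)} = 2 \left(-6 + X\right) = -12 + 2 X$)
$T{\left(s,133 \right)} - G = \left(-12 + 2 \left(- \frac{79}{4}\right)\right) - 48958 = \left(-12 - \frac{79}{2}\right) - 48958 = - \frac{103}{2} - 48958 = - \frac{98019}{2}$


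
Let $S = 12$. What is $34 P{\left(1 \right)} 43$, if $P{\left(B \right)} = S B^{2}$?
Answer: $17544$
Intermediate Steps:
$P{\left(B \right)} = 12 B^{2}$
$34 P{\left(1 \right)} 43 = 34 \cdot 12 \cdot 1^{2} \cdot 43 = 34 \cdot 12 \cdot 1 \cdot 43 = 34 \cdot 12 \cdot 43 = 408 \cdot 43 = 17544$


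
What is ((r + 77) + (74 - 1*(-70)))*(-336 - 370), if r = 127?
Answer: -245688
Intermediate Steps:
((r + 77) + (74 - 1*(-70)))*(-336 - 370) = ((127 + 77) + (74 - 1*(-70)))*(-336 - 370) = (204 + (74 + 70))*(-706) = (204 + 144)*(-706) = 348*(-706) = -245688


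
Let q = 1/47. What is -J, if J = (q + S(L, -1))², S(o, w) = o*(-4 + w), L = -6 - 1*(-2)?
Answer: -885481/2209 ≈ -400.85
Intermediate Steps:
L = -4 (L = -6 + 2 = -4)
q = 1/47 ≈ 0.021277
J = 885481/2209 (J = (1/47 - 4*(-4 - 1))² = (1/47 - 4*(-5))² = (1/47 + 20)² = (941/47)² = 885481/2209 ≈ 400.85)
-J = -1*885481/2209 = -885481/2209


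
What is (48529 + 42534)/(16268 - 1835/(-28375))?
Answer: 516782525/92321267 ≈ 5.5977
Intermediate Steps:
(48529 + 42534)/(16268 - 1835/(-28375)) = 91063/(16268 - 1835*(-1/28375)) = 91063/(16268 + 367/5675) = 91063/(92321267/5675) = 91063*(5675/92321267) = 516782525/92321267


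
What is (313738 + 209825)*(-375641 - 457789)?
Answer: -436353111090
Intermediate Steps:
(313738 + 209825)*(-375641 - 457789) = 523563*(-833430) = -436353111090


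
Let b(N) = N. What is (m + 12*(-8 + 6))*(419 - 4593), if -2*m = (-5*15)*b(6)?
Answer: -838974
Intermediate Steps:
m = 225 (m = -(-5*15)*6/2 = -(-75)*6/2 = -½*(-450) = 225)
(m + 12*(-8 + 6))*(419 - 4593) = (225 + 12*(-8 + 6))*(419 - 4593) = (225 + 12*(-2))*(-4174) = (225 - 24)*(-4174) = 201*(-4174) = -838974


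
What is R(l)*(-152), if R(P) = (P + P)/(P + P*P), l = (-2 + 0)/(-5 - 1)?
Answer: -228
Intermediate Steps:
l = ⅓ (l = -2/(-6) = -2*(-⅙) = ⅓ ≈ 0.33333)
R(P) = 2*P/(P + P²) (R(P) = (2*P)/(P + P²) = 2*P/(P + P²))
R(l)*(-152) = (2/(1 + ⅓))*(-152) = (2/(4/3))*(-152) = (2*(¾))*(-152) = (3/2)*(-152) = -228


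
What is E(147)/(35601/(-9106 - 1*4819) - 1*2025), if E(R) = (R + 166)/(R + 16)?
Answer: -4358525/4602097338 ≈ -0.00094707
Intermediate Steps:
E(R) = (166 + R)/(16 + R)
E(147)/(35601/(-9106 - 1*4819) - 1*2025) = ((166 + 147)/(16 + 147))/(35601/(-9106 - 1*4819) - 1*2025) = (313/163)/(35601/(-9106 - 4819) - 2025) = ((1/163)*313)/(35601/(-13925) - 2025) = 313/(163*(35601*(-1/13925) - 2025)) = 313/(163*(-35601/13925 - 2025)) = 313/(163*(-28233726/13925)) = (313/163)*(-13925/28233726) = -4358525/4602097338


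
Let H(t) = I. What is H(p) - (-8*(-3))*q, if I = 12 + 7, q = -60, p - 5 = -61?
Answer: 1459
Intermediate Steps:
p = -56 (p = 5 - 61 = -56)
I = 19
H(t) = 19
H(p) - (-8*(-3))*q = 19 - (-8*(-3))*(-60) = 19 - 24*(-60) = 19 - 1*(-1440) = 19 + 1440 = 1459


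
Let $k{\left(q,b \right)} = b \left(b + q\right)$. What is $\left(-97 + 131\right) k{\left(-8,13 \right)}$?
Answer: $2210$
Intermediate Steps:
$\left(-97 + 131\right) k{\left(-8,13 \right)} = \left(-97 + 131\right) 13 \left(13 - 8\right) = 34 \cdot 13 \cdot 5 = 34 \cdot 65 = 2210$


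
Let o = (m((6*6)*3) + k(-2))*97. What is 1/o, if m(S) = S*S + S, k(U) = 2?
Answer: 1/1142078 ≈ 8.7560e-7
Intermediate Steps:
m(S) = S + S² (m(S) = S² + S = S + S²)
o = 1142078 (o = (((6*6)*3)*(1 + (6*6)*3) + 2)*97 = ((36*3)*(1 + 36*3) + 2)*97 = (108*(1 + 108) + 2)*97 = (108*109 + 2)*97 = (11772 + 2)*97 = 11774*97 = 1142078)
1/o = 1/1142078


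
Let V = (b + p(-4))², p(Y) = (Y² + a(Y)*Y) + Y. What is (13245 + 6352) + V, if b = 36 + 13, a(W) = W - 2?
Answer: 26822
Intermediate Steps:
a(W) = -2 + W
p(Y) = Y + Y² + Y*(-2 + Y) (p(Y) = (Y² + (-2 + Y)*Y) + Y = (Y² + Y*(-2 + Y)) + Y = Y + Y² + Y*(-2 + Y))
b = 49
V = 7225 (V = (49 - 4*(-1 + 2*(-4)))² = (49 - 4*(-1 - 8))² = (49 - 4*(-9))² = (49 + 36)² = 85² = 7225)
(13245 + 6352) + V = (13245 + 6352) + 7225 = 19597 + 7225 = 26822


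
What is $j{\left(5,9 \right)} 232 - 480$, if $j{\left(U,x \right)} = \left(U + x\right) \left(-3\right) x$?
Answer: $-88176$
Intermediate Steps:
$j{\left(U,x \right)} = x \left(- 3 U - 3 x\right)$ ($j{\left(U,x \right)} = \left(- 3 U - 3 x\right) x = x \left(- 3 U - 3 x\right)$)
$j{\left(5,9 \right)} 232 - 480 = \left(-3\right) 9 \left(5 + 9\right) 232 - 480 = \left(-3\right) 9 \cdot 14 \cdot 232 - 480 = \left(-378\right) 232 - 480 = -87696 - 480 = -88176$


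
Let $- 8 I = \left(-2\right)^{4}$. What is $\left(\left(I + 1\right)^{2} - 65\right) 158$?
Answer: $-10112$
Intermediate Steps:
$I = -2$ ($I = - \frac{\left(-2\right)^{4}}{8} = \left(- \frac{1}{8}\right) 16 = -2$)
$\left(\left(I + 1\right)^{2} - 65\right) 158 = \left(\left(-2 + 1\right)^{2} - 65\right) 158 = \left(\left(-1\right)^{2} - 65\right) 158 = \left(1 - 65\right) 158 = \left(-64\right) 158 = -10112$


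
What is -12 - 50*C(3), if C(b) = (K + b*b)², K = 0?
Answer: -4062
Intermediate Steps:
C(b) = b⁴ (C(b) = (0 + b*b)² = (0 + b²)² = (b²)² = b⁴)
-12 - 50*C(3) = -12 - 50*3⁴ = -12 - 50*81 = -12 - 4050 = -4062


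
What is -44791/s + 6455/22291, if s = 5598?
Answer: -962301091/124785018 ≈ -7.7117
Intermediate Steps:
-44791/s + 6455/22291 = -44791/5598 + 6455/22291 = -962301091/124785018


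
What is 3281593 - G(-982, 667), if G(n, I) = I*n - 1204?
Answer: 3937791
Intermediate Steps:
G(n, I) = -1204 + I*n
3281593 - G(-982, 667) = 3281593 - (-1204 + 667*(-982)) = 3281593 - (-1204 - 654994) = 3281593 - 1*(-656198) = 3281593 + 656198 = 3937791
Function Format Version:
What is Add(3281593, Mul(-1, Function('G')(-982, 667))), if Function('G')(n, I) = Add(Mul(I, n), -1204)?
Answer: 3937791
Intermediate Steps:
Function('G')(n, I) = Add(-1204, Mul(I, n))
Add(3281593, Mul(-1, Function('G')(-982, 667))) = Add(3281593, Mul(-1, Add(-1204, Mul(667, -982)))) = Add(3281593, Mul(-1, Add(-1204, -654994))) = Add(3281593, Mul(-1, -656198)) = Add(3281593, 656198) = 3937791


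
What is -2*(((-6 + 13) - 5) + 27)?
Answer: -58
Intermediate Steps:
-2*(((-6 + 13) - 5) + 27) = -2*((7 - 5) + 27) = -2*(2 + 27) = -2*29 = -58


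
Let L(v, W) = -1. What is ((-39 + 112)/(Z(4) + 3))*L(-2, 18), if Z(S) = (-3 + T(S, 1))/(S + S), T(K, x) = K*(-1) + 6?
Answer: -584/23 ≈ -25.391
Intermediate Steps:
T(K, x) = 6 - K (T(K, x) = -K + 6 = 6 - K)
Z(S) = (3 - S)/(2*S) (Z(S) = (-3 + (6 - S))/(S + S) = (3 - S)/((2*S)) = (3 - S)*(1/(2*S)) = (3 - S)/(2*S))
((-39 + 112)/(Z(4) + 3))*L(-2, 18) = ((-39 + 112)/((1/2)*(3 - 1*4)/4 + 3))*(-1) = (73/((1/2)*(1/4)*(3 - 4) + 3))*(-1) = (73/((1/2)*(1/4)*(-1) + 3))*(-1) = (73/(-1/8 + 3))*(-1) = (73/(23/8))*(-1) = (73*(8/23))*(-1) = (584/23)*(-1) = -584/23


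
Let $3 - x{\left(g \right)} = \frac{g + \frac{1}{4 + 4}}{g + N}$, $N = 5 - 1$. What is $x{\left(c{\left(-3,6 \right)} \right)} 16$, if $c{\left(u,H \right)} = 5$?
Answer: $\frac{350}{9} \approx 38.889$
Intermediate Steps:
$N = 4$ ($N = 5 - 1 = 4$)
$x{\left(g \right)} = 3 - \frac{\frac{1}{8} + g}{4 + g}$ ($x{\left(g \right)} = 3 - \frac{g + \frac{1}{4 + 4}}{g + 4} = 3 - \frac{g + \frac{1}{8}}{4 + g} = 3 - \frac{\frac{1}{8} + g}{4 + g}$)
$x{\left(c{\left(-3,6 \right)} \right)} 16 = \frac{95 + 16 \cdot 5}{8 \left(4 + 5\right)} 16 = \frac{95 + 80}{8 \cdot 9} \cdot 16 = \frac{1}{8} \cdot \frac{1}{9} \cdot 175 \cdot 16 = \frac{175}{72} \cdot 16 = \frac{350}{9}$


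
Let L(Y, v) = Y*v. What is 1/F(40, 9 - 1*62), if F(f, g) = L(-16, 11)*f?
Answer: -1/7040 ≈ -0.00014205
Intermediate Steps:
F(f, g) = -176*f (F(f, g) = (-16*11)*f = -176*f)
1/F(40, 9 - 1*62) = 1/(-176*40) = 1/(-7040) = -1/7040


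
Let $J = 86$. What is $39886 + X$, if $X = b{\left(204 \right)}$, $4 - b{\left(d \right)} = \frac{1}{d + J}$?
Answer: $\frac{11568099}{290} \approx 39890.0$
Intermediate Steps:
$b{\left(d \right)} = 4 - \frac{1}{86 + d}$ ($b{\left(d \right)} = 4 - \frac{1}{d + 86} = 4 - \frac{1}{86 + d}$)
$X = \frac{1159}{290}$ ($X = \frac{343 + 4 \cdot 204}{86 + 204} = \frac{343 + 816}{290} = \frac{1}{290} \cdot 1159 = \frac{1159}{290} \approx 3.9966$)
$39886 + X = 39886 + \frac{1159}{290} = \frac{11568099}{290}$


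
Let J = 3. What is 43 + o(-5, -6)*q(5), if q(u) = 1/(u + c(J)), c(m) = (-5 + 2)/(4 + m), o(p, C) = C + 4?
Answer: 681/16 ≈ 42.563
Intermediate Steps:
o(p, C) = 4 + C
c(m) = -3/(4 + m)
q(u) = 1/(-3/7 + u) (q(u) = 1/(u - 3/(4 + 3)) = 1/(u - 3/7) = 1/(-3/7 + u))
43 + o(-5, -6)*q(5) = 43 + (4 - 6)*(7/(-3 + 7*5)) = 43 - 14/(-3 + 35) = 43 - 14/32 = 43 - 2*7/32 = 43 - 7/16 = 681/16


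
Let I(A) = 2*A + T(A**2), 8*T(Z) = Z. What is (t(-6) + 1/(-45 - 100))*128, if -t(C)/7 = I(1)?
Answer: -276208/145 ≈ -1904.9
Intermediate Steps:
T(Z) = Z/8
I(A) = 2*A + A**2/8
t(C) = -119/8 (t(C) = -7*(16 + 1)/8 = -7*17/8 = -119/8)
(t(-6) + 1/(-45 - 100))*128 = (-119/8 + 1/(-45 - 100))*128 = (-119/8 + 1/(-145))*128 = (-119/8 - 1/145)*128 = -17263/1160*128 = -276208/145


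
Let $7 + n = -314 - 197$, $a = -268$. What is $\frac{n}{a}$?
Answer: $\frac{259}{134} \approx 1.9328$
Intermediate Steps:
$n = -518$ ($n = -7 - 511 = -518$)
$\frac{n}{a} = - \frac{518}{-268} = \left(-518\right) \left(- \frac{1}{268}\right) = \frac{259}{134}$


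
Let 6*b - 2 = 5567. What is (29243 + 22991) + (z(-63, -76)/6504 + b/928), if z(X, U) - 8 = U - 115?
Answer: 78818811895/1508928 ≈ 52235.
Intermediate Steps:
b = 5569/6 (b = ⅓ + (⅙)*5567 = ⅓ + 5567/6 = 5569/6 ≈ 928.17)
z(X, U) = -107 + U (z(X, U) = 8 + (U - 115) = 8 + (-115 + U) = -107 + U)
(29243 + 22991) + (z(-63, -76)/6504 + b/928) = (29243 + 22991) + ((-107 - 76)/6504 + (5569/6)/928) = 52234 + (-183*1/6504 + (5569/6)*(1/928)) = 52234 + (-61/2168 + 5569/5568) = 52234 + 1466743/1508928 = 78818811895/1508928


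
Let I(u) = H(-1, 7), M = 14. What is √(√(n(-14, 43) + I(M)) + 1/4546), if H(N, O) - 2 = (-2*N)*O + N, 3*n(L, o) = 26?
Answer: √(40914 + 61998348*√213)/13638 ≈ 2.2057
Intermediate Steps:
n(L, o) = 26/3 (n(L, o) = (⅓)*26 = 26/3)
H(N, O) = 2 + N - 2*N*O (H(N, O) = 2 + ((-2*N)*O + N) = 2 + (-2*N*O + N) = 2 + (N - 2*N*O) = 2 + N - 2*N*O)
I(u) = 15 (I(u) = 2 - 1 - 2*(-1)*7 = 2 - 1 + 14 = 15)
√(√(n(-14, 43) + I(M)) + 1/4546) = √(√(26/3 + 15) + 1/4546) = √(√(71/3) + 1/4546) = √(√213/3 + 1/4546) = √(1/4546 + √213/3)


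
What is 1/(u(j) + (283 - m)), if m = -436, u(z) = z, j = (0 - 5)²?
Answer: 1/744 ≈ 0.0013441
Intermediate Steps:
j = 25 (j = (-5)² = 25)
1/(u(j) + (283 - m)) = 1/(25 + (283 - 1*(-436))) = 1/(25 + (283 + 436)) = 1/(25 + 719) = 1/744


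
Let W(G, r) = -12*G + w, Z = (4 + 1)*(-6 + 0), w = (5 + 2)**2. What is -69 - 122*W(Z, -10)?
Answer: -49967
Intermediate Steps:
w = 49 (w = 7**2 = 49)
Z = -30 (Z = 5*(-6) = -30)
W(G, r) = 49 - 12*G (W(G, r) = -12*G + 49 = 49 - 12*G)
-69 - 122*W(Z, -10) = -69 - 122*(49 - 12*(-30)) = -69 - 122*(49 + 360) = -69 - 122*409 = -69 - 49898 = -49967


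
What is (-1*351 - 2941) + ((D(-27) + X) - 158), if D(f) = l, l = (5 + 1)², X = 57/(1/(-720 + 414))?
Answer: -20856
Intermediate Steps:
X = -17442 (X = 57/(1/(-306)) = 57/(-1/306) = 57*(-306) = -17442)
l = 36 (l = 6² = 36)
D(f) = 36
(-1*351 - 2941) + ((D(-27) + X) - 158) = (-1*351 - 2941) + ((36 - 17442) - 158) = (-351 - 2941) + (-17406 - 158) = -3292 - 17564 = -20856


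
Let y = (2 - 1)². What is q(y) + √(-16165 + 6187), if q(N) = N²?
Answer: 1 + I*√9978 ≈ 1.0 + 99.89*I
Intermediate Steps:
y = 1 (y = 1² = 1)
q(y) + √(-16165 + 6187) = 1² + √(-16165 + 6187) = 1 + √(-9978) = 1 + I*√9978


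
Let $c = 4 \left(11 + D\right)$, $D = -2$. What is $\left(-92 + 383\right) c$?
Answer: $10476$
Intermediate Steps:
$c = 36$ ($c = 4 \left(11 - 2\right) = 4 \cdot 9 = 36$)
$\left(-92 + 383\right) c = \left(-92 + 383\right) 36 = 291 \cdot 36 = 10476$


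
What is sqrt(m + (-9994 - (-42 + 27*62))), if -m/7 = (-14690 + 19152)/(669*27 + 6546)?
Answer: 2*I*sqrt(1760376933003)/24609 ≈ 107.83*I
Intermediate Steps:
m = -31234/24609 (m = -7*(-14690 + 19152)/(669*27 + 6546) = -31234/(18063 + 6546) = -31234/24609 ≈ -1.2692)
sqrt(m + (-9994 - (-42 + 27*62))) = sqrt(-31234/24609 + (-9994 - (-42 + 27*62))) = sqrt(-31234/24609 + (-9994 - (-42 + 1674))) = sqrt(-31234/24609 + (-9994 - 1*1632)) = sqrt(-31234/24609 + (-9994 - 1632)) = sqrt(-31234/24609 - 11626) = sqrt(-286135468/24609) = 2*I*sqrt(1760376933003)/24609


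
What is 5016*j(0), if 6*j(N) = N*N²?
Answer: 0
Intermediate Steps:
j(N) = N³/6 (j(N) = (N*N²)/6 = N³/6)
5016*j(0) = 5016*((⅙)*0³) = 5016*((⅙)*0) = 5016*0 = 0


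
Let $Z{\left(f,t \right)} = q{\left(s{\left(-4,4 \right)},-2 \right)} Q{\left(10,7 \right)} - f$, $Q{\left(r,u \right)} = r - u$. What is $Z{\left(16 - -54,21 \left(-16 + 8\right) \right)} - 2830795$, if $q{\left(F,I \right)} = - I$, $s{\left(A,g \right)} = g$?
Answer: $-2830859$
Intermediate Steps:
$Z{\left(f,t \right)} = 6 - f$ ($Z{\left(f,t \right)} = \left(-1\right) \left(-2\right) \left(10 - 7\right) - f = 2 \left(10 - 7\right) - f = 2 \cdot 3 - f = 6 - f$)
$Z{\left(16 - -54,21 \left(-16 + 8\right) \right)} - 2830795 = \left(6 - \left(16 - -54\right)\right) - 2830795 = \left(6 - \left(16 + 54\right)\right) - 2830795 = \left(6 - 70\right) - 2830795 = -64 - 2830795 = -2830859$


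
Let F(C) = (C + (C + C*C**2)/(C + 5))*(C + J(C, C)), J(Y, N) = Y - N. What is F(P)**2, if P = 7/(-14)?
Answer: 529/5184 ≈ 0.10204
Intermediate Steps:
P = -1/2 (P = 7*(-1/14) = -1/2 ≈ -0.50000)
F(C) = C*(C + (C + C**3)/(5 + C)) (F(C) = (C + (C + C*C**2)/(C + 5))*(C + (C - C)) = (C + (C + C**3)/(5 + C))*(C + 0) = (C + (C + C**3)/(5 + C))*C = C*(C + (C + C**3)/(5 + C)))
F(P)**2 = ((-1/2)**2*(6 - 1/2 + (-1/2)**2)/(5 - 1/2))**2 = ((6 - 1/2 + 1/4)/(4*(9/2)))**2 = ((1/4)*(2/9)*(23/4))**2 = (23/72)**2 = 529/5184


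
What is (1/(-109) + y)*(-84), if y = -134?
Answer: 1226988/109 ≈ 11257.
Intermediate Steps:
(1/(-109) + y)*(-84) = (1/(-109) - 134)*(-84) = (-1/109 - 134)*(-84) = -14607/109*(-84) = 1226988/109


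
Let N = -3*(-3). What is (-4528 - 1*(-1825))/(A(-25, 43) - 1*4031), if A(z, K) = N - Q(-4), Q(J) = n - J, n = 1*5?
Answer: 2703/4031 ≈ 0.67055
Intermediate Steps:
n = 5
Q(J) = 5 - J
N = 9
A(z, K) = 0 (A(z, K) = 9 - (5 - 1*(-4)) = 9 - (5 + 4) = 9 - 1*9 = 9 - 9 = 0)
(-4528 - 1*(-1825))/(A(-25, 43) - 1*4031) = (-4528 - 1*(-1825))/(0 - 1*4031) = (-4528 + 1825)/(0 - 4031) = -2703/(-4031) = -2703*(-1/4031) = 2703/4031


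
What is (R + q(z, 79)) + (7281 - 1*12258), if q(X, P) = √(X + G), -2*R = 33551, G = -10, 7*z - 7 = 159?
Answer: -43505/2 + 4*√42/7 ≈ -21749.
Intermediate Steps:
z = 166/7 (z = 1 + (⅐)*159 = 1 + 159/7 = 166/7 ≈ 23.714)
R = -33551/2 (R = -½*33551 = -33551/2 ≈ -16776.)
q(X, P) = √(-10 + X) (q(X, P) = √(X - 10) = √(-10 + X))
(R + q(z, 79)) + (7281 - 1*12258) = (-33551/2 + √(-10 + 166/7)) + (7281 - 1*12258) = (-33551/2 + √(96/7)) + (7281 - 12258) = (-33551/2 + 4*√42/7) - 4977 = -43505/2 + 4*√42/7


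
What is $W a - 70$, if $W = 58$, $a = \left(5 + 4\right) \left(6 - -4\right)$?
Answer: $5150$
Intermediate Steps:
$a = 90$ ($a = 9 \left(6 + 4\right) = 9 \cdot 10 = 90$)
$W a - 70 = 58 \cdot 90 - 70 = 5220 - 70 = 5150$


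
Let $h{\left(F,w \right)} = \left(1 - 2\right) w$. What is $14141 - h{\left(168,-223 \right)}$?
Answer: $13918$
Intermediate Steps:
$h{\left(F,w \right)} = - w$
$14141 - h{\left(168,-223 \right)} = 14141 - \left(-1\right) \left(-223\right) = 14141 - 223 = 13918$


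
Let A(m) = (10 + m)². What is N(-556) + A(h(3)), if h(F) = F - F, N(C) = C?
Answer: -456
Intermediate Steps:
h(F) = 0
N(-556) + A(h(3)) = -556 + (10 + 0)² = -556 + 10² = -556 + 100 = -456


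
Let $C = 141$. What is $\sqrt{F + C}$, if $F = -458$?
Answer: $i \sqrt{317} \approx 17.805 i$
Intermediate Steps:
$\sqrt{F + C} = \sqrt{-458 + 141} = \sqrt{-317} = i \sqrt{317}$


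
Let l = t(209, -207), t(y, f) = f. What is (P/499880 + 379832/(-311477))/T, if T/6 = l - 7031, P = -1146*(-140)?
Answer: 3497426257/169044708980532 ≈ 2.0689e-5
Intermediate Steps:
l = -207
P = 160440
T = -43428 (T = 6*(-207 - 7031) = 6*(-7238) = -43428)
(P/499880 + 379832/(-311477))/T = (160440/499880 + 379832/(-311477))/(-43428) = (160440*(1/499880) + 379832*(-1/311477))*(-1/43428) = (4011/12497 - 379832/311477)*(-1/43428) = -3497426257/3892528069*(-1/43428) = 3497426257/169044708980532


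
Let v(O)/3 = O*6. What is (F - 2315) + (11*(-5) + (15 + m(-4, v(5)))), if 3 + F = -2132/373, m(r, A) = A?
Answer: -848096/373 ≈ -2273.7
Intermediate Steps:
v(O) = 18*O (v(O) = 3*(O*6) = 3*(6*O) = 18*O)
F = -3251/373 (F = -3 - 2132/373 = -3251/373 ≈ -8.7158)
(F - 2315) + (11*(-5) + (15 + m(-4, v(5)))) = (-3251/373 - 2315) + (11*(-5) + (15 + 18*5)) = -866746/373 + (-55 + (15 + 90)) = -866746/373 + (-55 + 105) = -866746/373 + 50 = -848096/373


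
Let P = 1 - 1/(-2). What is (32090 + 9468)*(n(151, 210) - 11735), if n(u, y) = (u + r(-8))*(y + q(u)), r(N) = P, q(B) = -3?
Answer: 824199035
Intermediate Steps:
P = 3/2 (P = 1 - 1*(-1/2) = 1 + 1/2 = 3/2 ≈ 1.5000)
r(N) = 3/2
n(u, y) = (-3 + y)*(3/2 + u) (n(u, y) = (u + 3/2)*(y - 3) = (3/2 + u)*(-3 + y) = (-3 + y)*(3/2 + u))
(32090 + 9468)*(n(151, 210) - 11735) = (32090 + 9468)*((-9/2 - 3*151 + (3/2)*210 + 151*210) - 11735) = 41558*((-9/2 - 453 + 315 + 31710) - 11735) = 41558*(63135/2 - 11735) = 41558*(39665/2) = 824199035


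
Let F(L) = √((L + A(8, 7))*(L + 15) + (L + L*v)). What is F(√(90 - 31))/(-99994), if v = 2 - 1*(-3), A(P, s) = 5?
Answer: -√(134 + 26*√59)/99994 ≈ -0.00018269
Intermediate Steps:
v = 5 (v = 2 + 3 = 5)
F(L) = √(6*L + (5 + L)*(15 + L)) (F(L) = √((L + 5)*(L + 15) + (L + L*5)) = √((5 + L)*(15 + L) + (L + 5*L)) = √((5 + L)*(15 + L) + 6*L) = √(6*L + (5 + L)*(15 + L)))
F(√(90 - 31))/(-99994) = √(75 + (√(90 - 31))² + 26*√(90 - 31))/(-99994) = √(75 + (√59)² + 26*√59)*(-1/99994) = √(75 + 59 + 26*√59)*(-1/99994) = √(134 + 26*√59)*(-1/99994) = -√(134 + 26*√59)/99994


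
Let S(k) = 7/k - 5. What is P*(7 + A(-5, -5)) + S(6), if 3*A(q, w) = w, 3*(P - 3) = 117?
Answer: 1321/6 ≈ 220.17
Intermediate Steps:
P = 42 (P = 3 + (1/3)*117 = 3 + 39 = 42)
A(q, w) = w/3
S(k) = -5 + 7/k
P*(7 + A(-5, -5)) + S(6) = 42*(7 + (1/3)*(-5)) + (-5 + 7/6) = 42*(7 - 5/3) + (-5 + 7*(1/6)) = 42*(16/3) + (-5 + 7/6) = 224 - 23/6 = 1321/6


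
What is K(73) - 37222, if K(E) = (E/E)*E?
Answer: -37149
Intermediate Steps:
K(E) = E (K(E) = 1*E = E)
K(73) - 37222 = 73 - 37222 = -37149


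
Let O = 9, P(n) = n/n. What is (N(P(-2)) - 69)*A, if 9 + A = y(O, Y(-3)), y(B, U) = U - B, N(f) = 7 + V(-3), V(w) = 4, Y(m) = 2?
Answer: 928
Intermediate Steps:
P(n) = 1
N(f) = 11 (N(f) = 7 + 4 = 11)
A = -16 (A = -9 + (2 - 1*9) = -9 + (2 - 9) = -9 - 7 = -16)
(N(P(-2)) - 69)*A = (11 - 69)*(-16) = -58*(-16) = 928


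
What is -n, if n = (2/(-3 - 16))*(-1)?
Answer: -2/19 ≈ -0.10526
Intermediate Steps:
n = 2/19 (n = (2/(-19))*(-1) = (2*(-1/19))*(-1) = -2/19*(-1) = 2/19 ≈ 0.10526)
-n = -1*2/19 = -2/19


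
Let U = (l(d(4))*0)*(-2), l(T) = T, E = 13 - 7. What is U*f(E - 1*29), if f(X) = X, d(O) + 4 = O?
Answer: 0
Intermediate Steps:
E = 6
d(O) = -4 + O
U = 0 (U = ((-4 + 4)*0)*(-2) = (0*0)*(-2) = 0*(-2) = 0)
U*f(E - 1*29) = 0*(6 - 1*29) = 0*(6 - 29) = 0*(-23) = 0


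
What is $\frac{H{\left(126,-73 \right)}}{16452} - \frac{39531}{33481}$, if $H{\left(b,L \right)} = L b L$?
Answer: $\frac{1212810409}{30601634} \approx 39.632$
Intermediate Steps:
$H{\left(b,L \right)} = b L^{2}$
$\frac{H{\left(126,-73 \right)}}{16452} - \frac{39531}{33481} = \frac{126 \left(-73\right)^{2}}{16452} - \frac{39531}{33481} = 126 \cdot 5329 \cdot \frac{1}{16452} - \frac{39531}{33481} = 671454 \cdot \frac{1}{16452} - \frac{39531}{33481} = \frac{37303}{914} - \frac{39531}{33481} = \frac{1212810409}{30601634}$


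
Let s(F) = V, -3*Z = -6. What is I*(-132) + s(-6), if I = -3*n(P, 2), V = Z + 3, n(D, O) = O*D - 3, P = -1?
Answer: -1975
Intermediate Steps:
Z = 2 (Z = -⅓*(-6) = 2)
n(D, O) = -3 + D*O (n(D, O) = D*O - 3 = -3 + D*O)
V = 5 (V = 2 + 3 = 5)
s(F) = 5
I = 15 (I = -3*(-3 - 1*2) = -3*(-3 - 2) = -3*(-5) = 15)
I*(-132) + s(-6) = 15*(-132) + 5 = -1980 + 5 = -1975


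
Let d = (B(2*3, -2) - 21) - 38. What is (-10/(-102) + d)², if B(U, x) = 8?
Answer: 6739216/2601 ≈ 2591.0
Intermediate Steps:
d = -51 (d = (8 - 21) - 38 = -13 - 38 = -51)
(-10/(-102) + d)² = (-10/(-102) - 51)² = (-10*(-1/102) - 51)² = (5/51 - 51)² = (-2596/51)² = 6739216/2601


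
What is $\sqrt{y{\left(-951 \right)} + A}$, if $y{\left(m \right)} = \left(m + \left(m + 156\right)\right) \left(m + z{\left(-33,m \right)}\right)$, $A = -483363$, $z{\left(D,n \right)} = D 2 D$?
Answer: $3 i \sqrt{291745} \approx 1620.4 i$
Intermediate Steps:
$z{\left(D,n \right)} = 2 D^{2}$ ($z{\left(D,n \right)} = 2 D D = 2 D^{2}$)
$y{\left(m \right)} = \left(156 + 2 m\right) \left(2178 + m\right)$ ($y{\left(m \right)} = \left(m + \left(m + 156\right)\right) \left(m + 2 \left(-33\right)^{2}\right) = \left(m + \left(156 + m\right)\right) \left(m + 2 \cdot 1089\right) = \left(156 + 2 m\right) \left(m + 2178\right) = \left(156 + 2 m\right) \left(2178 + m\right)$)
$\sqrt{y{\left(-951 \right)} + A} = \sqrt{\left(339768 + 2 \left(-951\right)^{2} + 4512 \left(-951\right)\right) - 483363} = \sqrt{\left(339768 + 2 \cdot 904401 - 4290912\right) - 483363} = \sqrt{\left(339768 + 1808802 - 4290912\right) - 483363} = \sqrt{-2142342 - 483363} = \sqrt{-2625705} = 3 i \sqrt{291745}$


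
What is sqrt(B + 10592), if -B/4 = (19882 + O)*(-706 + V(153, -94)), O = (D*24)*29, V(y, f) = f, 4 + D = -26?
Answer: 4*I*sqrt(198938) ≈ 1784.1*I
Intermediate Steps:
D = -30 (D = -4 - 26 = -30)
O = -20880 (O = -30*24*29 = -720*29 = -20880)
B = -3193600 (B = -4*(19882 - 20880)*(-706 - 94) = -(-3992)*(-800) = -4*798400 = -3193600)
sqrt(B + 10592) = sqrt(-3193600 + 10592) = sqrt(-3183008) = 4*I*sqrt(198938)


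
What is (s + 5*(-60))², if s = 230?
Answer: 4900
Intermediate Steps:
(s + 5*(-60))² = (230 + 5*(-60))² = (230 - 300)² = (-70)² = 4900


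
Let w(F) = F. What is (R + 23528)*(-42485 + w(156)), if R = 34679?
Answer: -2463844103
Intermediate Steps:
(R + 23528)*(-42485 + w(156)) = (34679 + 23528)*(-42485 + 156) = 58207*(-42329) = -2463844103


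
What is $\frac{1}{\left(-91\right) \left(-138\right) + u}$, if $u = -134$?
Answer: $\frac{1}{12424} \approx 8.0489 \cdot 10^{-5}$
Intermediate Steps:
$\frac{1}{\left(-91\right) \left(-138\right) + u} = \frac{1}{\left(-91\right) \left(-138\right) - 134} = \frac{1}{12558 - 134} = \frac{1}{12424}$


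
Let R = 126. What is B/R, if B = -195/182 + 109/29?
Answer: 1091/51156 ≈ 0.021327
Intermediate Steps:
B = 1091/406 (B = -195*1/182 + 109*(1/29) = -15/14 + 109/29 = 1091/406 ≈ 2.6872)
B/R = (1091/406)/126 = (1091/406)*(1/126) = 1091/51156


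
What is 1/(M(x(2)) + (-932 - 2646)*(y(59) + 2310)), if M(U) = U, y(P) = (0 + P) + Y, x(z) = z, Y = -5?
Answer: -1/8458390 ≈ -1.1823e-7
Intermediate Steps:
y(P) = -5 + P (y(P) = (0 + P) - 5 = P - 5 = -5 + P)
1/(M(x(2)) + (-932 - 2646)*(y(59) + 2310)) = 1/(2 + (-932 - 2646)*((-5 + 59) + 2310)) = 1/(2 - 3578*(54 + 2310)) = 1/(2 - 3578*2364) = 1/(2 - 8458392) = 1/(-8458390) = -1/8458390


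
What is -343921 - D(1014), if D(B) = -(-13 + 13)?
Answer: -343921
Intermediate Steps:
D(B) = 0 (D(B) = -1*0 = 0)
-343921 - D(1014) = -343921 - 1*0 = -343921 + 0 = -343921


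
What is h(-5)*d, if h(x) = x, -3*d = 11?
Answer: 55/3 ≈ 18.333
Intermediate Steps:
d = -11/3 (d = -1/3*11 = -11/3 ≈ -3.6667)
h(-5)*d = -5*(-11/3) = 55/3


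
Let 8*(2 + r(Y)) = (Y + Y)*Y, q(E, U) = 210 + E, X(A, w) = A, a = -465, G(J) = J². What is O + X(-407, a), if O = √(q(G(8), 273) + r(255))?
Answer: -407 + √66113/2 ≈ -278.44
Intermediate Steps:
r(Y) = -2 + Y²/4 (r(Y) = -2 + ((Y + Y)*Y)/8 = -2 + ((2*Y)*Y)/8 = -2 + (2*Y²)/8 = -2 + Y²/4)
O = √66113/2 (O = √((210 + 8²) + (-2 + (¼)*255²)) = √((210 + 64) + (-2 + (¼)*65025)) = √(274 + (-2 + 65025/4)) = √(274 + 65017/4) = √(66113/4) = √66113/2 ≈ 128.56)
O + X(-407, a) = √66113/2 - 407 = -407 + √66113/2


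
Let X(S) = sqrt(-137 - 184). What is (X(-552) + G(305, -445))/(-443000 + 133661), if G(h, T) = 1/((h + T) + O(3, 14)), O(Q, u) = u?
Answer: 1/38976714 - I*sqrt(321)/309339 ≈ 2.5656e-8 - 5.7919e-5*I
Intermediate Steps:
X(S) = I*sqrt(321) (X(S) = sqrt(-321) = I*sqrt(321))
G(h, T) = 1/(14 + T + h) (G(h, T) = 1/((h + T) + 14) = 1/((T + h) + 14) = 1/(14 + T + h))
(X(-552) + G(305, -445))/(-443000 + 133661) = (I*sqrt(321) + 1/(14 - 445 + 305))/(-443000 + 133661) = (I*sqrt(321) + 1/(-126))/(-309339) = (I*sqrt(321) - 1/126)*(-1/309339) = (-1/126 + I*sqrt(321))*(-1/309339) = 1/38976714 - I*sqrt(321)/309339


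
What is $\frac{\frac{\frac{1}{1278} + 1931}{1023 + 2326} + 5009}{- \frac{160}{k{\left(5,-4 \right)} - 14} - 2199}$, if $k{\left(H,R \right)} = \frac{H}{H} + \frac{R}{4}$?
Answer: $- \frac{761866427}{332690238} \approx -2.29$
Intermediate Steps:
$k{\left(H,R \right)} = 1 + \frac{R}{4}$ ($k{\left(H,R \right)} = 1 + R \frac{1}{4} = 1 + \frac{R}{4}$)
$\frac{\frac{\frac{1}{1278} + 1931}{1023 + 2326} + 5009}{- \frac{160}{k{\left(5,-4 \right)} - 14} - 2199} = \frac{\frac{\frac{1}{1278} + 1931}{1023 + 2326} + 5009}{- \frac{160}{\left(1 + \frac{1}{4} \left(-4\right)\right) - 14} - 2199} = \frac{\frac{\frac{1}{1278} + 1931}{3349} + 5009}{- \frac{160}{\left(1 - 1\right) - 14} - 2199} = \frac{\frac{2467819}{1278} \cdot \frac{1}{3349} + 5009}{- \frac{160}{0 - 14} - 2199} = \frac{\frac{12527}{21726} + 5009}{- \frac{160}{-14} - 2199} = \frac{108838061}{21726 \left(\left(-160\right) \left(- \frac{1}{14}\right) - 2199\right)} = \frac{108838061}{21726 \left(\frac{80}{7} - 2199\right)} = \frac{108838061}{21726 \left(- \frac{15313}{7}\right)} = \frac{108838061}{21726} \left(- \frac{7}{15313}\right) = - \frac{761866427}{332690238}$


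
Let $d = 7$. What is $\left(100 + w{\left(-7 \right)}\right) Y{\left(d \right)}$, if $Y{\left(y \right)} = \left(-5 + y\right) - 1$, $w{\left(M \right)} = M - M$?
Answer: $100$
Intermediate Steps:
$w{\left(M \right)} = 0$
$Y{\left(y \right)} = -6 + y$
$\left(100 + w{\left(-7 \right)}\right) Y{\left(d \right)} = \left(100 + 0\right) \left(-6 + 7\right) = 100 \cdot 1 = 100$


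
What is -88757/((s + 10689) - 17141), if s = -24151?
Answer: 88757/30603 ≈ 2.9003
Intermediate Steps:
-88757/((s + 10689) - 17141) = -88757/((-24151 + 10689) - 17141) = -88757/(-13462 - 17141) = -88757/(-30603) = -88757*(-1/30603) = 88757/30603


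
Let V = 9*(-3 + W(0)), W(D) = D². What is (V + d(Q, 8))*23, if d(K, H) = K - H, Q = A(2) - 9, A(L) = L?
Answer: -966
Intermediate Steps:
Q = -7 (Q = 2 - 9 = -7)
V = -27 (V = 9*(-3 + 0²) = 9*(-3 + 0) = 9*(-3) = -27)
(V + d(Q, 8))*23 = (-27 + (-7 - 1*8))*23 = (-27 + (-7 - 8))*23 = (-27 - 15)*23 = -42*23 = -966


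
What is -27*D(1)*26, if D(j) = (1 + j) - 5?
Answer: 2106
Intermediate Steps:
D(j) = -4 + j
-27*D(1)*26 = -27*(-4 + 1)*26 = -27*(-3)*26 = 81*26 = 2106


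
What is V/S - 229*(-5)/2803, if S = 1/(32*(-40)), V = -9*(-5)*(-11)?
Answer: 1775981945/2803 ≈ 6.3360e+5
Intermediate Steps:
V = -495 (V = 45*(-11) = -495)
S = -1/1280 (S = 1/(-1280) = -1/1280 ≈ -0.00078125)
V/S - 229*(-5)/2803 = -495/(-1/1280) - 229*(-5)/2803 = -495*(-1280) + 1145*(1/2803) = 633600 + 1145/2803 = 1775981945/2803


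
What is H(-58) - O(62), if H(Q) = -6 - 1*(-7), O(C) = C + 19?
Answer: -80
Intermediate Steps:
O(C) = 19 + C
H(Q) = 1 (H(Q) = -6 + 7 = 1)
H(-58) - O(62) = 1 - (19 + 62) = 1 - 1*81 = 1 - 81 = -80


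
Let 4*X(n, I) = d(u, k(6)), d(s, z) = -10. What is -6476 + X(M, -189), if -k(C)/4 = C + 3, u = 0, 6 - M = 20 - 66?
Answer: -12957/2 ≈ -6478.5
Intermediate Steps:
M = 52 (M = 6 - (20 - 66) = 6 - 1*(-46) = 6 + 46 = 52)
k(C) = -12 - 4*C (k(C) = -4*(C + 3) = -4*(3 + C) = -12 - 4*C)
X(n, I) = -5/2 (X(n, I) = (¼)*(-10) = -5/2)
-6476 + X(M, -189) = -6476 - 5/2 = -12957/2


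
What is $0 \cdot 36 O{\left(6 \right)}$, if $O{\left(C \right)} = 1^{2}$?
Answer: $0$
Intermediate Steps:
$O{\left(C \right)} = 1$
$0 \cdot 36 O{\left(6 \right)} = 0 \cdot 36 \cdot 1 = 0 \cdot 1 = 0$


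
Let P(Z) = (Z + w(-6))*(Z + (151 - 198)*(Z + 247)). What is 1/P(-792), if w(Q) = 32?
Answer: -1/18865480 ≈ -5.3007e-8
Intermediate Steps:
P(Z) = (-11609 - 46*Z)*(32 + Z) (P(Z) = (Z + 32)*(Z + (151 - 198)*(Z + 247)) = (32 + Z)*(Z - 47*(247 + Z)) = (32 + Z)*(Z + (-11609 - 47*Z)) = (32 + Z)*(-11609 - 46*Z) = (-11609 - 46*Z)*(32 + Z))
1/P(-792) = 1/(-371488 - 13081*(-792) - 46*(-792)**2) = 1/(-371488 + 10360152 - 46*627264) = 1/(-371488 + 10360152 - 28854144) = 1/(-18865480) = -1/18865480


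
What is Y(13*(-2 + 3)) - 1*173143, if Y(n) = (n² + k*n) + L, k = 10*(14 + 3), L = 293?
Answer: -170471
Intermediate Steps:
k = 170 (k = 10*17 = 170)
Y(n) = 293 + n² + 170*n (Y(n) = (n² + 170*n) + 293 = 293 + n² + 170*n)
Y(13*(-2 + 3)) - 1*173143 = (293 + (13*(-2 + 3))² + 170*(13*(-2 + 3))) - 1*173143 = (293 + (13*1)² + 170*(13*1)) - 173143 = (293 + 13² + 170*13) - 173143 = (293 + 169 + 2210) - 173143 = 2672 - 173143 = -170471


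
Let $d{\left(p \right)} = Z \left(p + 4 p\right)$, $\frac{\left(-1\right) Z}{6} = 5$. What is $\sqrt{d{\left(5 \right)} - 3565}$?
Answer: $i \sqrt{4315} \approx 65.689 i$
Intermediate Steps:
$Z = -30$ ($Z = \left(-6\right) 5 = -30$)
$d{\left(p \right)} = - 150 p$ ($d{\left(p \right)} = - 30 \left(p + 4 p\right) = - 30 \cdot 5 p = - 150 p$)
$\sqrt{d{\left(5 \right)} - 3565} = \sqrt{\left(-150\right) 5 - 3565} = \sqrt{-750 - 3565} = \sqrt{-4315} = i \sqrt{4315}$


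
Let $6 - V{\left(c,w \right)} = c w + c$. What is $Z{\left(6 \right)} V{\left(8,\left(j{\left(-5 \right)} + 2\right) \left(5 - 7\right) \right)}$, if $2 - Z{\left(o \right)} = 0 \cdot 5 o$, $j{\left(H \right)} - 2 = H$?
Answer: $-36$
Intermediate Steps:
$j{\left(H \right)} = 2 + H$
$Z{\left(o \right)} = 2$ ($Z{\left(o \right)} = 2 - 0 \cdot 5 o = 2 - 0 o = 2 - 0 = 2 + 0 = 2$)
$V{\left(c,w \right)} = 6 - c - c w$ ($V{\left(c,w \right)} = 6 - \left(c w + c\right) = 6 - \left(c + c w\right) = 6 - c - c w$)
$Z{\left(6 \right)} V{\left(8,\left(j{\left(-5 \right)} + 2\right) \left(5 - 7\right) \right)} = 2 \left(6 - 8 - 8 \left(\left(2 - 5\right) + 2\right) \left(5 - 7\right)\right) = 2 \left(6 - 8 - 8 \left(-3 + 2\right) \left(-2\right)\right) = 2 \left(6 - 8 - 8 \left(\left(-1\right) \left(-2\right)\right)\right) = 2 \left(6 - 8 - 8 \cdot 2\right) = 2 \left(6 - 8 - 16\right) = 2 \left(-18\right) = -36$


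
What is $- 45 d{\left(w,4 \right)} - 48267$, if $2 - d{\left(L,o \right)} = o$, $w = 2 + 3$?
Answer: $-48177$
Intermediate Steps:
$w = 5$
$d{\left(L,o \right)} = 2 - o$
$- 45 d{\left(w,4 \right)} - 48267 = - 45 \left(2 - 4\right) - 48267 = \left(-45\right) \left(-2\right) - 48267 = 90 - 48267 = -48177$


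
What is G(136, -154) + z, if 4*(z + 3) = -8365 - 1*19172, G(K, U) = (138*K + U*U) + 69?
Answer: 142663/4 ≈ 35666.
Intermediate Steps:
G(K, U) = 69 + U**2 + 138*K (G(K, U) = (138*K + U**2) + 69 = (U**2 + 138*K) + 69 = 69 + U**2 + 138*K)
z = -27549/4 (z = -3 + (-8365 - 1*19172)/4 = -3 + (-8365 - 19172)/4 = -3 + (1/4)*(-27537) = -3 - 27537/4 = -27549/4 ≈ -6887.3)
G(136, -154) + z = (69 + (-154)**2 + 138*136) - 27549/4 = (69 + 23716 + 18768) - 27549/4 = 42553 - 27549/4 = 142663/4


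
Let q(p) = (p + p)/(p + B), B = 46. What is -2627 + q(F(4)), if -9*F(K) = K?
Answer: -538539/205 ≈ -2627.0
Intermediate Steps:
F(K) = -K/9
q(p) = 2*p/(46 + p) (q(p) = (p + p)/(p + 46) = (2*p)/(46 + p) = 2*p/(46 + p))
-2627 + q(F(4)) = -2627 + 2*(-⅑*4)/(46 - ⅑*4) = -2627 + 2*(-4/9)/(46 - 4/9) = -2627 + 2*(-4/9)/(410/9) = -2627 + 2*(-4/9)*(9/410) = -2627 - 4/205 = -538539/205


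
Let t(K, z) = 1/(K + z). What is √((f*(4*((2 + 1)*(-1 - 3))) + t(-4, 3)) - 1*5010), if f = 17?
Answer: I*√5827 ≈ 76.335*I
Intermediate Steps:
√((f*(4*((2 + 1)*(-1 - 3))) + t(-4, 3)) - 1*5010) = √((17*(4*((2 + 1)*(-1 - 3))) + 1/(-4 + 3)) - 1*5010) = √((17*(4*(3*(-4))) + 1/(-1)) - 5010) = √((17*(4*(-12)) - 1) - 5010) = √((17*(-48) - 1) - 5010) = √((-816 - 1) - 5010) = √(-817 - 5010) = √(-5827) = I*√5827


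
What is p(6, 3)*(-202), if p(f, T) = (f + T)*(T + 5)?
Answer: -14544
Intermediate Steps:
p(f, T) = (5 + T)*(T + f) (p(f, T) = (T + f)*(5 + T) = (5 + T)*(T + f))
p(6, 3)*(-202) = (3² + 5*3 + 5*6 + 3*6)*(-202) = (9 + 15 + 30 + 18)*(-202) = 72*(-202) = -14544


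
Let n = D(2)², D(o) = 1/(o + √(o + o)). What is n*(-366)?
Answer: -183/8 ≈ -22.875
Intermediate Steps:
D(o) = 1/(o + √2*√o) (D(o) = 1/(o + √(2*o)) = 1/(o + √2*√o))
n = 1/16 (n = (1/(2 + √2*√2))² = (1/(2 + 2))² = (1/4)² = (¼)² = 1/16 ≈ 0.062500)
n*(-366) = (1/16)*(-366) = -183/8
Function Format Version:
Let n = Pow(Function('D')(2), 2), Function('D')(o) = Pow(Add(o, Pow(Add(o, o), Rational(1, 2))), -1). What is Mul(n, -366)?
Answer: Rational(-183, 8) ≈ -22.875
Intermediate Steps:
Function('D')(o) = Pow(Add(o, Mul(Pow(2, Rational(1, 2)), Pow(o, Rational(1, 2)))), -1) (Function('D')(o) = Pow(Add(o, Pow(Mul(2, o), Rational(1, 2))), -1) = Pow(Add(o, Mul(Pow(2, Rational(1, 2)), Pow(o, Rational(1, 2)))), -1))
n = Rational(1, 16) (n = Pow(Pow(Add(2, Mul(Pow(2, Rational(1, 2)), Pow(2, Rational(1, 2)))), -1), 2) = Pow(Pow(Add(2, 2), -1), 2) = Pow(Pow(4, -1), 2) = Pow(Rational(1, 4), 2) = Rational(1, 16) ≈ 0.062500)
Mul(n, -366) = Mul(Rational(1, 16), -366) = Rational(-183, 8)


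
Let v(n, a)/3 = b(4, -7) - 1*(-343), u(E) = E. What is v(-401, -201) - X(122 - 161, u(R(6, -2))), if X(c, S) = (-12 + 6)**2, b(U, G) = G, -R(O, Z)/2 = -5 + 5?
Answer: 972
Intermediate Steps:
R(O, Z) = 0 (R(O, Z) = -2*(-5 + 5) = -2*0 = 0)
X(c, S) = 36 (X(c, S) = (-6)**2 = 36)
v(n, a) = 1008 (v(n, a) = 3*(-7 - 1*(-343)) = 3*(-7 + 343) = 3*336 = 1008)
v(-401, -201) - X(122 - 161, u(R(6, -2))) = 1008 - 1*36 = 1008 - 36 = 972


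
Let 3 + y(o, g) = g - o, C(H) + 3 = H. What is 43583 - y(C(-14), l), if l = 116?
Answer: 43453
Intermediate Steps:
C(H) = -3 + H
y(o, g) = -3 + g - o (y(o, g) = -3 + (g - o) = -3 + g - o)
43583 - y(C(-14), l) = 43583 - (-3 + 116 - (-3 - 14)) = 43583 - (-3 + 116 - 1*(-17)) = 43583 - (-3 + 116 + 17) = 43583 - 1*130 = 43583 - 130 = 43453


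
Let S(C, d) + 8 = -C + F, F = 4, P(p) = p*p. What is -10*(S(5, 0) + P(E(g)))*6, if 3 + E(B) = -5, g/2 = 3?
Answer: -3300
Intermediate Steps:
g = 6 (g = 2*3 = 6)
E(B) = -8 (E(B) = -3 - 5 = -8)
P(p) = p²
S(C, d) = -4 - C (S(C, d) = -8 + (-C + 4) = -8 + (4 - C) = -4 - C)
-10*(S(5, 0) + P(E(g)))*6 = -10*((-4 - 1*5) + (-8)²)*6 = -10*((-4 - 5) + 64)*6 = -10*(-9 + 64)*6 = -10*55*6 = -550*6 = -3300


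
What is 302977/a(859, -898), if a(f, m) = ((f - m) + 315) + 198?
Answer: 302977/2270 ≈ 133.47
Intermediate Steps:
a(f, m) = 513 + f - m (a(f, m) = (315 + f - m) + 198 = 513 + f - m)
302977/a(859, -898) = 302977/(513 + 859 - 1*(-898)) = 302977/(513 + 859 + 898) = 302977/2270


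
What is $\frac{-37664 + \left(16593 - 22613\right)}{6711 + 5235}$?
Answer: $- \frac{21842}{5973} \approx -3.6568$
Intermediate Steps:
$\frac{-37664 + \left(16593 - 22613\right)}{6711 + 5235} = \frac{-37664 - 6020}{11946} = \left(-43684\right) \frac{1}{11946} = - \frac{21842}{5973}$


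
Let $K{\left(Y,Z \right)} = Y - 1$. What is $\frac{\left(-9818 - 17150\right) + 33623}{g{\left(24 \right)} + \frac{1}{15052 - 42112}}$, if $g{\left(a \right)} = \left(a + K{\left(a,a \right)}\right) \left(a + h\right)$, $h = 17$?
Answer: $\frac{180084300}{52144619} \approx 3.4536$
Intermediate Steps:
$K{\left(Y,Z \right)} = -1 + Y$
$g{\left(a \right)} = \left(-1 + 2 a\right) \left(17 + a\right)$ ($g{\left(a \right)} = \left(a + \left(-1 + a\right)\right) \left(a + 17\right) = \left(-1 + 2 a\right) \left(17 + a\right)$)
$\frac{\left(-9818 - 17150\right) + 33623}{g{\left(24 \right)} + \frac{1}{15052 - 42112}} = \frac{\left(-9818 - 17150\right) + 33623}{\left(-17 + 2 \cdot 24^{2} + 33 \cdot 24\right) + \frac{1}{15052 - 42112}} = \frac{\left(-9818 - 17150\right) + 33623}{\left(-17 + 2 \cdot 576 + 792\right) + \frac{1}{-27060}} = \frac{-26968 + 33623}{\left(-17 + 1152 + 792\right) - \frac{1}{27060}} = \frac{6655}{1927 - \frac{1}{27060}} = \frac{6655}{\frac{52144619}{27060}} = 6655 \cdot \frac{27060}{52144619} = \frac{180084300}{52144619}$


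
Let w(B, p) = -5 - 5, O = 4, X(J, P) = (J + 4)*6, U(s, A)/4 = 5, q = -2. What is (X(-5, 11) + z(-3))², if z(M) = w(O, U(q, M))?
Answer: 256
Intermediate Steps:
U(s, A) = 20 (U(s, A) = 4*5 = 20)
X(J, P) = 24 + 6*J (X(J, P) = (4 + J)*6 = 24 + 6*J)
w(B, p) = -10
z(M) = -10
(X(-5, 11) + z(-3))² = ((24 + 6*(-5)) - 10)² = ((24 - 30) - 10)² = (-6 - 10)² = (-16)² = 256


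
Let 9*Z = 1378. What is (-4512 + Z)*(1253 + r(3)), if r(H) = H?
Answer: -49272880/9 ≈ -5.4748e+6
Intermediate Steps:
Z = 1378/9 (Z = (⅑)*1378 = 1378/9 ≈ 153.11)
(-4512 + Z)*(1253 + r(3)) = (-4512 + 1378/9)*(1253 + 3) = -39230/9*1256 = -49272880/9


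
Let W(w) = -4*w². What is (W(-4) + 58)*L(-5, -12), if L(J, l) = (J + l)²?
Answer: -1734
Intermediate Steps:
(W(-4) + 58)*L(-5, -12) = (-4*(-4)² + 58)*(-5 - 12)² = (-4*16 + 58)*(-17)² = (-64 + 58)*289 = -6*289 = -1734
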